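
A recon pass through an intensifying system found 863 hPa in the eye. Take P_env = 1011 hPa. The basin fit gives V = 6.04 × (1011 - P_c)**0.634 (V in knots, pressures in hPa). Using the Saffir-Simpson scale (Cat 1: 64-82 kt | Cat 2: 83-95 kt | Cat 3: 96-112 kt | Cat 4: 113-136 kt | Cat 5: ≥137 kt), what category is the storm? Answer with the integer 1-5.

5

ΔP = 1011 − 863 = 148 hPa.
V ≈ 6.04 × 148^0.634 = 6.04 × 23.77 ≈ 144 kt.
144 kt falls in the Category 5 band.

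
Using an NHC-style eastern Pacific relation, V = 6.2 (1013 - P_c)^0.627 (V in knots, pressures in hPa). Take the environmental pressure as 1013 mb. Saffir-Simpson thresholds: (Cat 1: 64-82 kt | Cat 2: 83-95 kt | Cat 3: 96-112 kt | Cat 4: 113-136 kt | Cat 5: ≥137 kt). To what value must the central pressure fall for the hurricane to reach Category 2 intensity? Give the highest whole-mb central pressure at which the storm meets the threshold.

950 mb

Category 2 begins at V = 83 kt.
Required ΔP = (83/6.2)^(1/0.627) = 13.387^1.595 ≈ 62.65 mb.
P_c ≤ 1013 − 62.65 = 950.35, so the highest integer P_c is 950 mb.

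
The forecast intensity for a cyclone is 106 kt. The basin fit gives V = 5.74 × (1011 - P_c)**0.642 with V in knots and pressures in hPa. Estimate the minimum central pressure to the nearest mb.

ΔP = (V / 5.74)^(1/0.642) = (106/5.74)^1.558.
106/5.74 = 18.467; 18.467^1.558 ≈ 93.88 mb.
P_c = 1011 − 93.88 = 917.12 ≈ 917 mb.

917 mb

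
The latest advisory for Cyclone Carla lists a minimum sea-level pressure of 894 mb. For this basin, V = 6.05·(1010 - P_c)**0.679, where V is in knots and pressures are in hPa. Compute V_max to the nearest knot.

153 kt

ΔP = 1010 − 894 = 116 mb.
116^0.679 ≈ 25.221.
V ≈ 6.05 × 25.221 ≈ 152.6 kt.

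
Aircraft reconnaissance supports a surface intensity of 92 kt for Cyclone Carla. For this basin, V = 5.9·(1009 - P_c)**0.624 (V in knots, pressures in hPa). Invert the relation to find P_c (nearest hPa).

ΔP = (V / 5.9)^(1/0.624) = (92/5.9)^1.603.
92/5.9 = 15.593; 15.593^1.603 ≈ 81.61 hPa.
P_c = 1009 − 81.61 = 927.39 ≈ 927 hPa.

927 hPa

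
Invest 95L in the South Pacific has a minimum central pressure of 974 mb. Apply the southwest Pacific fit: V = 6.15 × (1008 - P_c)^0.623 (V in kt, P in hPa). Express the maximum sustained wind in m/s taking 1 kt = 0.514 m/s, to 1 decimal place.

ΔP = 1008 − 974 = 34 mb.
V ≈ 6.15 × 34^0.623 = 6.15 × 8.997 ≈ 55.333 kt.
55.333 × 0.514 ≈ 28.44 m/s → 28.4 m/s.

28.4 m/s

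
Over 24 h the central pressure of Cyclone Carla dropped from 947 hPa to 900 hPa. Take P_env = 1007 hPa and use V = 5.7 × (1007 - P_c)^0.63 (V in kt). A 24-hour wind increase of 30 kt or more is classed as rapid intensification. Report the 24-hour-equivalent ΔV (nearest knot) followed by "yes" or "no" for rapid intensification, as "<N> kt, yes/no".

V₁: ΔP = 60, V ≈ 5.7 × 60^0.63 ≈ 75.18 kt.
V₂: ΔP = 107, V ≈ 5.7 × 107^0.63 ≈ 108.24 kt.
ΔV over 24 h = 33.06 kt → 24 h equivalent = 33.06 × 24/24 ≈ 33.06 kt.
33 kt ≥ 30 kt ⇒ rapid intensification.

33 kt, yes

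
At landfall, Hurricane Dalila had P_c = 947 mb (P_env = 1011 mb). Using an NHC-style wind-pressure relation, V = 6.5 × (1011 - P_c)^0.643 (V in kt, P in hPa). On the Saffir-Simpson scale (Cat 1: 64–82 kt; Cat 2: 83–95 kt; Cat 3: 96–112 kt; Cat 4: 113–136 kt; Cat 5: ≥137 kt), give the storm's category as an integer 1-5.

2

ΔP = 1011 − 947 = 64 mb.
V ≈ 6.5 × 64^0.643 = 6.5 × 14.50 ≈ 94 kt.
94 kt falls in the Category 2 band.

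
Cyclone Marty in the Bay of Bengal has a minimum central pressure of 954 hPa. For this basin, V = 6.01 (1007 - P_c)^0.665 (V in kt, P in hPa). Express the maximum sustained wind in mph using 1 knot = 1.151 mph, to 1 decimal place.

97.0 mph

ΔP = 1007 − 954 = 53 hPa.
V ≈ 6.01 × 53^0.665 = 6.01 × 14.017 ≈ 84.240 kt.
84.240 × 1.151 ≈ 96.96 mph → 97.0 mph.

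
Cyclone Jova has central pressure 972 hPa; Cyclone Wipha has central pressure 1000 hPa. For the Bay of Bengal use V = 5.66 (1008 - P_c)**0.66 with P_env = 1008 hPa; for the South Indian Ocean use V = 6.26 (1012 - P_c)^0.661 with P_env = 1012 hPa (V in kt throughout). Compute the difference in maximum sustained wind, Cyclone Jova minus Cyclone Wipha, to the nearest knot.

28 kt

Cyclone Jova: ΔP = 36; V ≈ 5.66 × 36^0.66 ≈ 60.25 kt.
Cyclone Wipha: ΔP = 12; V ≈ 6.26 × 12^0.661 ≈ 32.35 kt.
Difference ≈ 60.25 − 32.35 = 27.90 → 28 kt.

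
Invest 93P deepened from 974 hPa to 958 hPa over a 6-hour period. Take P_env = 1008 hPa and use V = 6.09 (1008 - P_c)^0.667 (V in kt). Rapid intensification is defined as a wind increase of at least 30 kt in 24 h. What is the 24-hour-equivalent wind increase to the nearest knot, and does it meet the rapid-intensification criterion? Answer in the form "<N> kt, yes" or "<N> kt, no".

75 kt, yes

V₁: ΔP = 34, V ≈ 6.09 × 34^0.667 ≈ 63.99 kt.
V₂: ΔP = 50, V ≈ 6.09 × 50^0.667 ≈ 82.76 kt.
ΔV over 6 h = 18.77 kt → 24 h equivalent = 18.77 × 24/6 ≈ 75.08 kt.
75 kt ≥ 30 kt ⇒ rapid intensification.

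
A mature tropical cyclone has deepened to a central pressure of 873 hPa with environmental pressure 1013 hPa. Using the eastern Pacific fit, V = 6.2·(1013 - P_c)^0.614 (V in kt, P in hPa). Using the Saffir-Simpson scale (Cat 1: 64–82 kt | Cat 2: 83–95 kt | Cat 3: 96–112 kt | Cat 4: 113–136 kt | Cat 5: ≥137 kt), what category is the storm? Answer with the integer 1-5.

ΔP = 1013 − 873 = 140 hPa.
V ≈ 6.2 × 140^0.614 = 6.2 × 20.78 ≈ 129 kt.
129 kt falls in the Category 4 band.

4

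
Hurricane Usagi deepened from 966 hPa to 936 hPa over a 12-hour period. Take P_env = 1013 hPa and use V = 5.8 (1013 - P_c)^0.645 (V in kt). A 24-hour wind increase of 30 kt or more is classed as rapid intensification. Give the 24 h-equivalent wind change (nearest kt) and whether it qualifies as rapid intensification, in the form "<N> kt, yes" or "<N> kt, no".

V₁: ΔP = 47, V ≈ 5.8 × 47^0.645 ≈ 69.49 kt.
V₂: ΔP = 77, V ≈ 5.8 × 77^0.645 ≈ 95.55 kt.
ΔV over 12 h = 26.06 kt → 24 h equivalent = 26.06 × 24/12 ≈ 52.12 kt.
52 kt ≥ 30 kt ⇒ rapid intensification.

52 kt, yes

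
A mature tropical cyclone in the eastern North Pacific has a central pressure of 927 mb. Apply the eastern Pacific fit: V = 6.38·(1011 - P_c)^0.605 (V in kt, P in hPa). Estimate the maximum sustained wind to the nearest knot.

93 kt

ΔP = 1011 − 927 = 84 mb.
84^0.605 ≈ 14.594.
V ≈ 6.38 × 14.594 ≈ 93.1 kt.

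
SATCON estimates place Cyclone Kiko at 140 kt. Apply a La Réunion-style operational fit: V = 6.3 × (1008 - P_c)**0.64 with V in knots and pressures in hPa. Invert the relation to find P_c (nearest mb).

ΔP = (V / 6.3)^(1/0.64) = (140/6.3)^1.562.
140/6.3 = 22.222; 22.222^1.562 ≈ 127.16 mb.
P_c = 1008 − 127.16 = 880.84 ≈ 881 mb.

881 mb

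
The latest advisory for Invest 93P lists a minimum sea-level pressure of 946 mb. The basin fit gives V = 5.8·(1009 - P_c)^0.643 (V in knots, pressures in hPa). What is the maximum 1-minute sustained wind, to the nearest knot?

83 kt

ΔP = 1009 − 946 = 63 mb.
63^0.643 ≈ 14.354.
V ≈ 5.8 × 14.354 ≈ 83.3 kt.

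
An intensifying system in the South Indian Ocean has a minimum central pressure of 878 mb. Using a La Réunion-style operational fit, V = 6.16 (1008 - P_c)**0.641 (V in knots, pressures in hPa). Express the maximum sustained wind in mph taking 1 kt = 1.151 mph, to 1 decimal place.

ΔP = 1008 − 878 = 130 mb.
V ≈ 6.16 × 130^0.641 = 6.16 × 22.648 ≈ 139.514 kt.
139.514 × 1.151 ≈ 160.58 mph → 160.6 mph.

160.6 mph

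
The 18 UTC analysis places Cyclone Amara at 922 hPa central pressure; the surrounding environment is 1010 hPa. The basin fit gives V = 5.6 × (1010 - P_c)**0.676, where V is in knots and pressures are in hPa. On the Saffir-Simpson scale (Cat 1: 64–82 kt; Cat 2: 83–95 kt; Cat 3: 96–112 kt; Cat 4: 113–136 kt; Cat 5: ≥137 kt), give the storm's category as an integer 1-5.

ΔP = 1010 − 922 = 88 hPa.
V ≈ 5.6 × 88^0.676 = 5.6 × 20.63 ≈ 116 kt.
116 kt falls in the Category 4 band.

4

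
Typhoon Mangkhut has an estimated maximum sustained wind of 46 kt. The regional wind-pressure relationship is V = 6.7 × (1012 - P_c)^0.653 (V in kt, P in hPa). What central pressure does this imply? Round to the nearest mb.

ΔP = (V / 6.7)^(1/0.653) = (46/6.7)^1.531.
46/6.7 = 6.866; 6.866^1.531 ≈ 19.11 mb.
P_c = 1012 − 19.11 = 992.89 ≈ 993 mb.

993 mb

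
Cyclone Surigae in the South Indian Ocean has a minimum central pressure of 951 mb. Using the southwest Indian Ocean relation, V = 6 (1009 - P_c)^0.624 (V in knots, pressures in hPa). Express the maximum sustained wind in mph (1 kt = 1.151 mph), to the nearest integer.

ΔP = 1009 − 951 = 58 mb.
V ≈ 6 × 58^0.624 = 6 × 12.600 ≈ 75.601 kt.
75.601 × 1.151 ≈ 87.02 mph → 87 mph.

87 mph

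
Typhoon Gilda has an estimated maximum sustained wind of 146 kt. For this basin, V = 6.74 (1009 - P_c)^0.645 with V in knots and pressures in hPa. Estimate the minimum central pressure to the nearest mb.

891 mb

ΔP = (V / 6.74)^(1/0.645) = (146/6.74)^1.550.
146/6.74 = 21.662; 21.662^1.550 ≈ 117.72 mb.
P_c = 1009 − 117.72 = 891.28 ≈ 891 mb.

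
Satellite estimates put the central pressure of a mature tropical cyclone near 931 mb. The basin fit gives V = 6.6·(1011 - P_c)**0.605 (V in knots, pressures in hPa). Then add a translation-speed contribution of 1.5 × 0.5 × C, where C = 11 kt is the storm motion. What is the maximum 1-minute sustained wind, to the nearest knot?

102 kt

ΔP = 1011 − 931 = 80 mb.
80^0.605 ≈ 14.170.
V ≈ 6.6 × 14.170 ≈ 93.5 kt.
Translation term: 1.5 × 0.5 × 11 = 8.25 kt.
Corrected V ≈ 101.75 kt → 102 kt.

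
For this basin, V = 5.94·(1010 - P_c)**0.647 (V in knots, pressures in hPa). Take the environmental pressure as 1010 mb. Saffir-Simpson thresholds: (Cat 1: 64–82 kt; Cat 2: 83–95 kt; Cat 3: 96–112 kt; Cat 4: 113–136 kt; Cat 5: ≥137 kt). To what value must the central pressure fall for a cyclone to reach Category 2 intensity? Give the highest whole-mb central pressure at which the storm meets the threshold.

Category 2 begins at V = 83 kt.
Required ΔP = (83/5.94)^(1/0.647) = 13.973^1.546 ≈ 58.91 mb.
P_c ≤ 1010 − 58.91 = 951.09, so the highest integer P_c is 951 mb.

951 mb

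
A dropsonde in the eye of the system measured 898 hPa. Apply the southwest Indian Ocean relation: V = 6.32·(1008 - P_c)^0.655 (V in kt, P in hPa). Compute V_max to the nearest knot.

ΔP = 1008 − 898 = 110 hPa.
110^0.655 ≈ 21.733.
V ≈ 6.32 × 21.733 ≈ 137.4 kt.

137 kt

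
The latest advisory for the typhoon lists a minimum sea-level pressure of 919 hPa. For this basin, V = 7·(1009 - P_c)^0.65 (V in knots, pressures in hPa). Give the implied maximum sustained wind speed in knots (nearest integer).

ΔP = 1009 − 919 = 90 hPa.
90^0.65 ≈ 18.632.
V ≈ 7 × 18.632 ≈ 130.4 kt.

130 kt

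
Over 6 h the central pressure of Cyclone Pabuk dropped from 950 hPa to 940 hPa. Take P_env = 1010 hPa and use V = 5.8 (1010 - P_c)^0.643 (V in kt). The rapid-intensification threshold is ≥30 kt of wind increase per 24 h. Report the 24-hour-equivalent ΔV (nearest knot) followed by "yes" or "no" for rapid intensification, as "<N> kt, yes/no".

34 kt, yes

V₁: ΔP = 60, V ≈ 5.8 × 60^0.643 ≈ 80.68 kt.
V₂: ΔP = 70, V ≈ 5.8 × 70^0.643 ≈ 89.09 kt.
ΔV over 6 h = 8.41 kt → 24 h equivalent = 8.41 × 24/6 ≈ 33.64 kt.
34 kt ≥ 30 kt ⇒ rapid intensification.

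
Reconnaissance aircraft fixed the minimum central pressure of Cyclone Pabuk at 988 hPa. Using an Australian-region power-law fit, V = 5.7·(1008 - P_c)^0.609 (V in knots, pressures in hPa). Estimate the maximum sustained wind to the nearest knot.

35 kt

ΔP = 1008 − 988 = 20 hPa.
20^0.609 ≈ 6.199.
V ≈ 5.7 × 6.199 ≈ 35.3 kt.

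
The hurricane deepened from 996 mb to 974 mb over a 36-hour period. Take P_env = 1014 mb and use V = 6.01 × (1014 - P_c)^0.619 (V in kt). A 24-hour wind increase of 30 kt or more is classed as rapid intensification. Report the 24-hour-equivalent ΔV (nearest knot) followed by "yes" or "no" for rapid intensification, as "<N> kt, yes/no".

15 kt, no

V₁: ΔP = 18, V ≈ 6.01 × 18^0.619 ≈ 35.97 kt.
V₂: ΔP = 40, V ≈ 6.01 × 40^0.619 ≈ 58.96 kt.
ΔV over 36 h = 22.99 kt → 24 h equivalent = 22.99 × 24/36 ≈ 15.33 kt.
15 kt < 30 kt ⇒ not rapid intensification.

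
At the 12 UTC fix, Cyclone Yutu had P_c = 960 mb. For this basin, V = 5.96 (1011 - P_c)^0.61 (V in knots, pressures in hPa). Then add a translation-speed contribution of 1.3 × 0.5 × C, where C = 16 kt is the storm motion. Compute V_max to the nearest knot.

76 kt

ΔP = 1011 − 960 = 51 mb.
51^0.61 ≈ 11.006.
V ≈ 5.96 × 11.006 ≈ 65.6 kt.
Translation term: 1.3 × 0.5 × 16 = 10.4 kt.
Corrected V ≈ 76 kt → 76 kt.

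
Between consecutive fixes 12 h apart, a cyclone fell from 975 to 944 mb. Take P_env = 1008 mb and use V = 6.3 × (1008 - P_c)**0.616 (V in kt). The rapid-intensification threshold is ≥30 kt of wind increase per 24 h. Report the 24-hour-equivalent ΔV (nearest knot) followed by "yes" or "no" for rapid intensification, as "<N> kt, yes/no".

55 kt, yes

V₁: ΔP = 33, V ≈ 6.3 × 33^0.616 ≈ 54.29 kt.
V₂: ΔP = 64, V ≈ 6.3 × 64^0.616 ≈ 81.65 kt.
ΔV over 12 h = 27.36 kt → 24 h equivalent = 27.36 × 24/12 ≈ 54.72 kt.
55 kt ≥ 30 kt ⇒ rapid intensification.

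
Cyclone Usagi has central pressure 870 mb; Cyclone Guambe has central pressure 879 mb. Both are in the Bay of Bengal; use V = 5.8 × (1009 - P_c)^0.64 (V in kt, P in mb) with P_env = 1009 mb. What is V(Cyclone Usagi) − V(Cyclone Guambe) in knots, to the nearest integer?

Cyclone Usagi: ΔP = 139; V ≈ 5.8 × 139^0.64 ≈ 136.44 kt.
Cyclone Guambe: ΔP = 130; V ≈ 5.8 × 130^0.64 ≈ 130.72 kt.
Difference ≈ 136.44 − 130.72 = 5.72 → 6 kt.

6 kt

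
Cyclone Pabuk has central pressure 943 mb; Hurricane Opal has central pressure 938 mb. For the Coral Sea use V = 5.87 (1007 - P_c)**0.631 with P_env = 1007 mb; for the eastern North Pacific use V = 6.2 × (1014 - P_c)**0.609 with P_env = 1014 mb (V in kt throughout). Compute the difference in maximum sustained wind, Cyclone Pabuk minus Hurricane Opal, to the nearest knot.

-6 kt

Cyclone Pabuk: ΔP = 64; V ≈ 5.87 × 64^0.631 ≈ 80.97 kt.
Hurricane Opal: ΔP = 76; V ≈ 6.2 × 76^0.609 ≈ 86.66 kt.
Difference ≈ 80.97 − 86.66 = -5.69 → -6 kt.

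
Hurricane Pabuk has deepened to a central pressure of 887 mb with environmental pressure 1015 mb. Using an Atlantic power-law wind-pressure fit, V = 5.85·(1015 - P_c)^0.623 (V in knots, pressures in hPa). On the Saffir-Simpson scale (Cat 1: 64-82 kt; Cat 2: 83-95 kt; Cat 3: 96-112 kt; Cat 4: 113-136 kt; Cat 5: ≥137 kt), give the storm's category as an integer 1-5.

4

ΔP = 1015 − 887 = 128 mb.
V ≈ 5.85 × 128^0.623 = 5.85 × 20.55 ≈ 120 kt.
120 kt falls in the Category 4 band.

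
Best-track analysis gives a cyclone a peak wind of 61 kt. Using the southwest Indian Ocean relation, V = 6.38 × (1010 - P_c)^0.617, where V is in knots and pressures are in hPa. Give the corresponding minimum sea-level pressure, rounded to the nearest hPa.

971 hPa

ΔP = (V / 6.38)^(1/0.617) = (61/6.38)^1.621.
61/6.38 = 9.561; 9.561^1.621 ≈ 38.83 hPa.
P_c = 1010 − 38.83 = 971.17 ≈ 971 hPa.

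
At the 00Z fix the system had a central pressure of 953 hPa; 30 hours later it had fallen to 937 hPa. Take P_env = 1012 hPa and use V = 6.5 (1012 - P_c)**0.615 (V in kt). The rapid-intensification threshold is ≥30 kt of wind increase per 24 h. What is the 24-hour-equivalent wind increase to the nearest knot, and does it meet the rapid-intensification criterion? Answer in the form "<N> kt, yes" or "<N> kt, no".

V₁: ΔP = 59, V ≈ 6.5 × 59^0.615 ≈ 79.80 kt.
V₂: ΔP = 75, V ≈ 6.5 × 75^0.615 ≈ 92.49 kt.
ΔV over 30 h = 12.69 kt → 24 h equivalent = 12.69 × 24/30 ≈ 10.15 kt.
10 kt < 30 kt ⇒ not rapid intensification.

10 kt, no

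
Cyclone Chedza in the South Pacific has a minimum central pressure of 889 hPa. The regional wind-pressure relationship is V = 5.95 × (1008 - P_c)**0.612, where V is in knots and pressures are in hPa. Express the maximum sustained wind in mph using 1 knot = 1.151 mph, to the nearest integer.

128 mph

ΔP = 1008 − 889 = 119 hPa.
V ≈ 5.95 × 119^0.612 = 5.95 × 18.631 ≈ 110.854 kt.
110.854 × 1.151 ≈ 127.59 mph → 128 mph.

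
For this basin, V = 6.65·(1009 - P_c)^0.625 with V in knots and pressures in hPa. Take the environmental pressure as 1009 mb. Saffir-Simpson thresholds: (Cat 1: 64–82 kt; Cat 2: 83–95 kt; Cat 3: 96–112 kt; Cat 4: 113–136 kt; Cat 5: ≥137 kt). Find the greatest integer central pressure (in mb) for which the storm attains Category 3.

Category 3 begins at V = 96 kt.
Required ΔP = (96/6.65)^(1/0.625) = 14.436^1.600 ≈ 71.63 mb.
P_c ≤ 1009 − 71.63 = 937.37, so the highest integer P_c is 937 mb.

937 mb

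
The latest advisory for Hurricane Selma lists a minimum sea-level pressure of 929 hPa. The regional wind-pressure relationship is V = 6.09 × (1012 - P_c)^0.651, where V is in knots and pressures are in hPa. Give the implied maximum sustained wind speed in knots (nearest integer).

ΔP = 1012 − 929 = 83 hPa.
83^0.651 ≈ 17.755.
V ≈ 6.09 × 17.755 ≈ 108.1 kt.

108 kt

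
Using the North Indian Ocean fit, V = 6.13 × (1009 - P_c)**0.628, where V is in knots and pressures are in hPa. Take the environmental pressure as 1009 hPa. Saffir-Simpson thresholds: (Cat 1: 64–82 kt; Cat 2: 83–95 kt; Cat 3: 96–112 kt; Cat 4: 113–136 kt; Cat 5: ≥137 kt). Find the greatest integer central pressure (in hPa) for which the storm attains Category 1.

Category 1 begins at V = 64 kt.
Required ΔP = (64/6.13)^(1/0.628) = 10.440^1.592 ≈ 41.90 hPa.
P_c ≤ 1009 − 41.90 = 967.10, so the highest integer P_c is 967 hPa.

967 hPa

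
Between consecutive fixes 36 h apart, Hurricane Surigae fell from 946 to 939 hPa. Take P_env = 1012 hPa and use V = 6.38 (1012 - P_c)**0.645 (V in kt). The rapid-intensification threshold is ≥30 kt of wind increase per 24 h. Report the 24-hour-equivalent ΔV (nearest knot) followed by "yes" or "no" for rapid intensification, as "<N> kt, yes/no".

V₁: ΔP = 66, V ≈ 6.38 × 66^0.645 ≈ 95.15 kt.
V₂: ΔP = 73, V ≈ 6.38 × 73^0.645 ≈ 101.55 kt.
ΔV over 36 h = 6.40 kt → 24 h equivalent = 6.40 × 24/36 ≈ 4.27 kt.
4 kt < 30 kt ⇒ not rapid intensification.

4 kt, no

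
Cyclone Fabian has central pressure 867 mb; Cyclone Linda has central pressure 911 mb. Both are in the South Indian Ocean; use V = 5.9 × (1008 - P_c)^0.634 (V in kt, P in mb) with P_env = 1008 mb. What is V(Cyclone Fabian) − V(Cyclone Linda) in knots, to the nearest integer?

Cyclone Fabian: ΔP = 141; V ≈ 5.9 × 141^0.634 ≈ 135.97 kt.
Cyclone Linda: ΔP = 97; V ≈ 5.9 × 97^0.634 ≈ 107.27 kt.
Difference ≈ 135.97 − 107.27 = 28.70 → 29 kt.

29 kt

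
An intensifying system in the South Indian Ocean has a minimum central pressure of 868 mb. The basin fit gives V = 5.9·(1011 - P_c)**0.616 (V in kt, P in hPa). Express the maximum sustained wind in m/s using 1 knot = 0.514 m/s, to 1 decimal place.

64.5 m/s

ΔP = 1011 − 868 = 143 mb.
V ≈ 5.9 × 143^0.616 = 5.9 × 21.266 ≈ 125.470 kt.
125.470 × 0.514 ≈ 64.49 m/s → 64.5 m/s.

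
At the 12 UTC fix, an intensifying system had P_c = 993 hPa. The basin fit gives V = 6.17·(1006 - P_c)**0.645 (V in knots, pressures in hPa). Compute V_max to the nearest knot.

ΔP = 1006 − 993 = 13 hPa.
13^0.645 ≈ 5.230.
V ≈ 6.17 × 5.230 ≈ 32.3 kt.

32 kt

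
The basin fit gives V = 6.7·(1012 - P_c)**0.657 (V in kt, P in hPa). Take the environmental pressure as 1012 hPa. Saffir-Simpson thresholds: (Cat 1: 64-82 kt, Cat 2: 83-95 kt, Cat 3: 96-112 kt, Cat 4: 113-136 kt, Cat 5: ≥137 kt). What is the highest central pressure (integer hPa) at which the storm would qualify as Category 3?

954 hPa

Category 3 begins at V = 96 kt.
Required ΔP = (96/6.7)^(1/0.657) = 14.328^1.522 ≈ 57.52 hPa.
P_c ≤ 1012 − 57.52 = 954.48, so the highest integer P_c is 954 hPa.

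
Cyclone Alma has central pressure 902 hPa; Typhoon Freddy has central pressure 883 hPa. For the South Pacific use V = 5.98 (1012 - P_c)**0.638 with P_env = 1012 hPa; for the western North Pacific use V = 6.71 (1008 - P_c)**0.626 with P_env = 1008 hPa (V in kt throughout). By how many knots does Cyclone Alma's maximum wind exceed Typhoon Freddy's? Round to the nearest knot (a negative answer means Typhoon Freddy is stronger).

Cyclone Alma: ΔP = 110; V ≈ 5.98 × 110^0.638 ≈ 119.98 kt.
Typhoon Freddy: ΔP = 125; V ≈ 6.71 × 125^0.626 ≈ 137.84 kt.
Difference ≈ 119.98 − 137.84 = -17.86 → -18 kt.

-18 kt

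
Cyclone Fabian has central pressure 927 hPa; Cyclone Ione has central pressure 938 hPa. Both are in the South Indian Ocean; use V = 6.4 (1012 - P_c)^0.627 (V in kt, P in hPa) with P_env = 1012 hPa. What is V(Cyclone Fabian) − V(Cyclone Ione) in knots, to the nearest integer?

Cyclone Fabian: ΔP = 85; V ≈ 6.4 × 85^0.627 ≈ 103.74 kt.
Cyclone Ione: ΔP = 74; V ≈ 6.4 × 74^0.627 ≈ 95.10 kt.
Difference ≈ 103.74 − 95.10 = 8.64 → 9 kt.

9 kt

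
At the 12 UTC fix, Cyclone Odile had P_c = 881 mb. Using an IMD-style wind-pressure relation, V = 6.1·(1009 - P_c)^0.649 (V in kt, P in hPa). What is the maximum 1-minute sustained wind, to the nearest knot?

142 kt

ΔP = 1009 − 881 = 128 mb.
128^0.649 ≈ 23.312.
V ≈ 6.1 × 23.312 ≈ 142.2 kt.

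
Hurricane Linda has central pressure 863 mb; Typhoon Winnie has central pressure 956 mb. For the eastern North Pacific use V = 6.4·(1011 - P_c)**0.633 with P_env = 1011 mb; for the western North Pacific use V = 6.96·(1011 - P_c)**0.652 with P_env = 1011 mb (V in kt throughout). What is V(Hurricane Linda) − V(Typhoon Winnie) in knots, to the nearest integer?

Hurricane Linda: ΔP = 148; V ≈ 6.4 × 148^0.633 ≈ 151.34 kt.
Typhoon Winnie: ΔP = 55; V ≈ 6.96 × 55^0.652 ≈ 94.91 kt.
Difference ≈ 151.34 − 94.91 = 56.43 → 56 kt.

56 kt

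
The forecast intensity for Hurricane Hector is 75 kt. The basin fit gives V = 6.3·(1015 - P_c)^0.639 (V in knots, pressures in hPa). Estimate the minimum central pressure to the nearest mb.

ΔP = (V / 6.3)^(1/0.639) = (75/6.3)^1.565.
75/6.3 = 11.905; 11.905^1.565 ≈ 48.24 mb.
P_c = 1015 − 48.24 = 966.76 ≈ 967 mb.

967 mb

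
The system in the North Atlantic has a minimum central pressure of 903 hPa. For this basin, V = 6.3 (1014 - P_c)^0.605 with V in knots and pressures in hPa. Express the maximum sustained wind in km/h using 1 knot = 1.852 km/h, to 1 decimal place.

201.6 km/h

ΔP = 1014 − 903 = 111 hPa.
V ≈ 6.3 × 111^0.605 = 6.3 × 17.275 ≈ 108.833 kt.
108.833 × 1.852 ≈ 201.56 km/h → 201.6 km/h.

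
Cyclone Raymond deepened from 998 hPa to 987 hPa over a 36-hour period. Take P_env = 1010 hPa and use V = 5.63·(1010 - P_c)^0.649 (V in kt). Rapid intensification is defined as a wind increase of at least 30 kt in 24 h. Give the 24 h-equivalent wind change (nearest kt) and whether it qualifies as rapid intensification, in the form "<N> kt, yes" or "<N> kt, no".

V₁: ΔP = 12, V ≈ 5.63 × 12^0.649 ≈ 28.24 kt.
V₂: ΔP = 23, V ≈ 5.63 × 23^0.649 ≈ 43.08 kt.
ΔV over 36 h = 14.84 kt → 24 h equivalent = 14.84 × 24/36 ≈ 9.89 kt.
10 kt < 30 kt ⇒ not rapid intensification.

10 kt, no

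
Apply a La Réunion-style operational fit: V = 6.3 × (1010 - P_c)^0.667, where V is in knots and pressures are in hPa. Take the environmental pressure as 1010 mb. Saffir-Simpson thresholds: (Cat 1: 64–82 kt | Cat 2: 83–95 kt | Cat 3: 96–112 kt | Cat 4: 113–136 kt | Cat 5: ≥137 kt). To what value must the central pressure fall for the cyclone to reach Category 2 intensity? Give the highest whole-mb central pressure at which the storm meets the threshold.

962 mb

Category 2 begins at V = 83 kt.
Required ΔP = (83/6.3)^(1/0.667) = 13.175^1.499 ≈ 47.73 mb.
P_c ≤ 1010 − 47.73 = 962.27, so the highest integer P_c is 962 mb.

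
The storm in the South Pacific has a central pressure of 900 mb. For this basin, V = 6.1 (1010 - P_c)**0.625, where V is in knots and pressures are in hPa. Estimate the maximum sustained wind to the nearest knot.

115 kt

ΔP = 1010 − 900 = 110 mb.
110^0.625 ≈ 18.874.
V ≈ 6.1 × 18.874 ≈ 115.1 kt.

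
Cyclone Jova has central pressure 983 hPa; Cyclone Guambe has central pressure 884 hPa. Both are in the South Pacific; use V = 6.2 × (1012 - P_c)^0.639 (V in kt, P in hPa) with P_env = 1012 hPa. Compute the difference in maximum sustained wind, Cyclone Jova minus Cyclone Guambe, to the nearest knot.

Cyclone Jova: ΔP = 29; V ≈ 6.2 × 29^0.639 ≈ 53.32 kt.
Cyclone Guambe: ΔP = 128; V ≈ 6.2 × 128^0.639 ≈ 137.69 kt.
Difference ≈ 53.32 − 137.69 = -84.37 → -84 kt.

-84 kt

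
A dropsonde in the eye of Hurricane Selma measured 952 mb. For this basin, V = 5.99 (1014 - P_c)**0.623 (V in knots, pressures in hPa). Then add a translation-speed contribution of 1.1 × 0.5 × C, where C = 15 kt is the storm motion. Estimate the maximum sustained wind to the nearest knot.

87 kt

ΔP = 1014 − 952 = 62 mb.
62^0.623 ≈ 13.082.
V ≈ 5.99 × 13.082 ≈ 78.4 kt.
Translation term: 1.1 × 0.5 × 15 = 8.25 kt.
Corrected V ≈ 86.65 kt → 87 kt.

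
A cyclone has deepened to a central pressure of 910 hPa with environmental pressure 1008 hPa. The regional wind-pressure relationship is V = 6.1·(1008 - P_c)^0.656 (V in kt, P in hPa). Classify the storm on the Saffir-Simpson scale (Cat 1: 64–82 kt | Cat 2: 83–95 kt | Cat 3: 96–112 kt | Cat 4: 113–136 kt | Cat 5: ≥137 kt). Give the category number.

ΔP = 1008 − 910 = 98 hPa.
V ≈ 6.1 × 98^0.656 = 6.1 × 20.24 ≈ 123 kt.
123 kt falls in the Category 4 band.

4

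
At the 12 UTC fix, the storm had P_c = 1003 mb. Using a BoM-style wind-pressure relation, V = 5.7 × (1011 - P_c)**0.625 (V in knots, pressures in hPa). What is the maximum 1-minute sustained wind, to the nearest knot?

ΔP = 1011 − 1003 = 8 mb.
8^0.625 ≈ 3.668.
V ≈ 5.7 × 3.668 ≈ 20.9 kt.

21 kt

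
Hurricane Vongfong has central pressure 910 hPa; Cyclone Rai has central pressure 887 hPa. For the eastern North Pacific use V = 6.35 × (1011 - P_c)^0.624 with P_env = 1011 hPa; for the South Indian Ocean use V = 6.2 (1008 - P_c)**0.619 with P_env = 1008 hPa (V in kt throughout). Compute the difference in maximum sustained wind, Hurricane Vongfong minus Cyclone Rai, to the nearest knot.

Hurricane Vongfong: ΔP = 101; V ≈ 6.35 × 101^0.624 ≈ 113.10 kt.
Cyclone Rai: ΔP = 121; V ≈ 6.2 × 121^0.619 ≈ 120.68 kt.
Difference ≈ 113.10 − 120.68 = -7.58 → -8 kt.

-8 kt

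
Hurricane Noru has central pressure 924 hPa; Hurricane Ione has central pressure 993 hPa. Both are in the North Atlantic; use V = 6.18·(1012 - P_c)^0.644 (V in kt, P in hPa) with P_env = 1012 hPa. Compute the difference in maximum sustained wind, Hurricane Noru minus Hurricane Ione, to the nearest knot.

69 kt

Hurricane Noru: ΔP = 88; V ≈ 6.18 × 88^0.644 ≈ 110.47 kt.
Hurricane Ione: ΔP = 19; V ≈ 6.18 × 19^0.644 ≈ 41.16 kt.
Difference ≈ 110.47 − 41.16 = 69.31 → 69 kt.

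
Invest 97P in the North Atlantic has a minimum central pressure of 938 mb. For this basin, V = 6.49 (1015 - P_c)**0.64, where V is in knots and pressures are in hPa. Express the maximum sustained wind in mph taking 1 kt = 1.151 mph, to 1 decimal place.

120.4 mph

ΔP = 1015 − 938 = 77 mb.
V ≈ 6.49 × 77^0.64 = 6.49 × 16.120 ≈ 104.616 kt.
104.616 × 1.151 ≈ 120.41 mph → 120.4 mph.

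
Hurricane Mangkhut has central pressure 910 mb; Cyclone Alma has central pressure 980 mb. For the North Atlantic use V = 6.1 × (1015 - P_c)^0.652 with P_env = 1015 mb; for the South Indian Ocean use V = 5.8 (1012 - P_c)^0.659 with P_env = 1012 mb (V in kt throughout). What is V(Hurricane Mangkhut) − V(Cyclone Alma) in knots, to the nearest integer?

70 kt

Hurricane Mangkhut: ΔP = 105; V ≈ 6.1 × 105^0.652 ≈ 126.81 kt.
Cyclone Alma: ΔP = 32; V ≈ 5.8 × 32^0.659 ≈ 56.93 kt.
Difference ≈ 126.81 − 56.93 = 69.88 → 70 kt.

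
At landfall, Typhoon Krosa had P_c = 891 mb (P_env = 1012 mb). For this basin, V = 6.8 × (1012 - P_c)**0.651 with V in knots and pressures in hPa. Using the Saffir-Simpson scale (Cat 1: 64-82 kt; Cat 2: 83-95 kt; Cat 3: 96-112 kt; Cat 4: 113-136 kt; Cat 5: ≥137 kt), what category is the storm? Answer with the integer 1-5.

ΔP = 1012 − 891 = 121 mb.
V ≈ 6.8 × 121^0.651 = 6.8 × 22.69 ≈ 154 kt.
154 kt falls in the Category 5 band.

5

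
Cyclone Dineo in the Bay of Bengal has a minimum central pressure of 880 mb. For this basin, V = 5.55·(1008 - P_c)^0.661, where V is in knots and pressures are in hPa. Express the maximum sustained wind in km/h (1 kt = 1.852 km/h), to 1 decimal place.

254.0 km/h

ΔP = 1008 − 880 = 128 mb.
V ≈ 5.55 × 128^0.661 = 5.55 × 24.710 ≈ 137.138 kt.
137.138 × 1.852 ≈ 253.98 km/h → 254.0 km/h.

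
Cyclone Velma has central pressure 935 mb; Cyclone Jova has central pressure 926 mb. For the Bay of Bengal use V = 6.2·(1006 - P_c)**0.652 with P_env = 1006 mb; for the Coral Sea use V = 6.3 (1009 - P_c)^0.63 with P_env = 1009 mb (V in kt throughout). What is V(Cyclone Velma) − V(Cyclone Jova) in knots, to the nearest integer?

Cyclone Velma: ΔP = 71; V ≈ 6.2 × 71^0.652 ≈ 99.86 kt.
Cyclone Jova: ΔP = 83; V ≈ 6.3 × 83^0.63 ≈ 101.94 kt.
Difference ≈ 99.86 − 101.94 = -2.08 → -2 kt.

-2 kt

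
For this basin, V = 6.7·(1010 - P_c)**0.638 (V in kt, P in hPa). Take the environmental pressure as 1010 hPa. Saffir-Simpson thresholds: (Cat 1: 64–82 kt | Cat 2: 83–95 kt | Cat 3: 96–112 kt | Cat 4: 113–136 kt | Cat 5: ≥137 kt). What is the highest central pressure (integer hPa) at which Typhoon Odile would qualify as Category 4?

Category 4 begins at V = 113 kt.
Required ΔP = (113/6.7)^(1/0.638) = 16.866^1.567 ≈ 83.79 hPa.
P_c ≤ 1010 − 83.79 = 926.21, so the highest integer P_c is 926 hPa.

926 hPa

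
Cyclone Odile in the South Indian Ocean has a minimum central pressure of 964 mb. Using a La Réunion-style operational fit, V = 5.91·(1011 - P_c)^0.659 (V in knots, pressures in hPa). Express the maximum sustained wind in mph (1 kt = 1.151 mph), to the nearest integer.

86 mph

ΔP = 1011 − 964 = 47 mb.
V ≈ 5.91 × 47^0.659 = 5.91 × 12.645 ≈ 74.731 kt.
74.731 × 1.151 ≈ 86.02 mph → 86 mph.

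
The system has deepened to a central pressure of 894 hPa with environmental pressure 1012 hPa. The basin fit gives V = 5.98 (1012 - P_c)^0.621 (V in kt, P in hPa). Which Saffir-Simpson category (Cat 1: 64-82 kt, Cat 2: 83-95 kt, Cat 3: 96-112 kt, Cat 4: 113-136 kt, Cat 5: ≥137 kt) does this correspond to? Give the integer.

4

ΔP = 1012 − 894 = 118 hPa.
V ≈ 5.98 × 118^0.621 = 5.98 × 19.35 ≈ 116 kt.
116 kt falls in the Category 4 band.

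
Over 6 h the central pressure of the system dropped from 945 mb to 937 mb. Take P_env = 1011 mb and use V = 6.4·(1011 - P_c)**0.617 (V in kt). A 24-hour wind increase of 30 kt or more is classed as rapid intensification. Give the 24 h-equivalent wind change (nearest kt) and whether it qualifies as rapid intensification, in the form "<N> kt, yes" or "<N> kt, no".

25 kt, no

V₁: ΔP = 66, V ≈ 6.4 × 66^0.617 ≈ 84.89 kt.
V₂: ΔP = 74, V ≈ 6.4 × 74^0.617 ≈ 91.10 kt.
ΔV over 6 h = 6.21 kt → 24 h equivalent = 6.21 × 24/6 ≈ 24.84 kt.
25 kt < 30 kt ⇒ not rapid intensification.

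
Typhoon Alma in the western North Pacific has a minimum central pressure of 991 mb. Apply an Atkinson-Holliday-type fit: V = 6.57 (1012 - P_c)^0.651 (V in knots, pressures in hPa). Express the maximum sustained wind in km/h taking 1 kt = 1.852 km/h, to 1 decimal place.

ΔP = 1012 − 991 = 21 mb.
V ≈ 6.57 × 21^0.651 = 6.57 × 7.257 ≈ 47.679 kt.
47.679 × 1.852 ≈ 88.30 km/h → 88.3 km/h.

88.3 km/h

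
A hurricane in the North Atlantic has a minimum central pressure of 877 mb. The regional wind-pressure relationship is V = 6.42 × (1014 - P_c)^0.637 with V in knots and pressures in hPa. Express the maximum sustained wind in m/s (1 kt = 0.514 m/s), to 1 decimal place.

75.8 m/s

ΔP = 1014 − 877 = 137 mb.
V ≈ 6.42 × 137^0.637 = 6.42 × 22.966 ≈ 147.444 kt.
147.444 × 0.514 ≈ 75.79 m/s → 75.8 m/s.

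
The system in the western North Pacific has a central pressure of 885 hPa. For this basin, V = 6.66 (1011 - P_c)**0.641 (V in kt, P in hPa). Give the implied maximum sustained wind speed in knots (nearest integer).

ΔP = 1011 − 885 = 126 hPa.
126^0.641 ≈ 22.199.
V ≈ 6.66 × 22.199 ≈ 147.8 kt.

148 kt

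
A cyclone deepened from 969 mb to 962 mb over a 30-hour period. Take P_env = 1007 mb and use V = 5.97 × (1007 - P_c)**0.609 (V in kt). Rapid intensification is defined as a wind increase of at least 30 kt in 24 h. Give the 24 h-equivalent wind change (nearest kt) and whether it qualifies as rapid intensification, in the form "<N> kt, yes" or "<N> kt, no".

5 kt, no

V₁: ΔP = 38, V ≈ 5.97 × 38^0.609 ≈ 54.71 kt.
V₂: ΔP = 45, V ≈ 5.97 × 45^0.609 ≈ 60.64 kt.
ΔV over 30 h = 5.93 kt → 24 h equivalent = 5.93 × 24/30 ≈ 4.74 kt.
5 kt < 30 kt ⇒ not rapid intensification.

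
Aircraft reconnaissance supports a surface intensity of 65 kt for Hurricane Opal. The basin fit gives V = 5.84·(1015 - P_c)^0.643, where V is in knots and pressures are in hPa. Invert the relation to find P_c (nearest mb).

ΔP = (V / 5.84)^(1/0.643) = (65/5.84)^1.555.
65/5.84 = 11.130; 11.130^1.555 ≈ 42.42 mb.
P_c = 1015 − 42.42 = 972.58 ≈ 973 mb.

973 mb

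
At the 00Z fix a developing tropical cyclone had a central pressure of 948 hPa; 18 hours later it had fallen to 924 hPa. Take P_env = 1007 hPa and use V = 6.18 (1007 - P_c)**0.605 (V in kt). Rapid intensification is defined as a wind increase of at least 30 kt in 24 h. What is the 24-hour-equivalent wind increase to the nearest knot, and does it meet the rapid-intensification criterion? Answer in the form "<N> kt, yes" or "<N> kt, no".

22 kt, no

V₁: ΔP = 59, V ≈ 6.18 × 59^0.605 ≈ 72.84 kt.
V₂: ΔP = 83, V ≈ 6.18 × 83^0.605 ≈ 89.54 kt.
ΔV over 18 h = 16.70 kt → 24 h equivalent = 16.70 × 24/18 ≈ 22.27 kt.
22 kt < 30 kt ⇒ not rapid intensification.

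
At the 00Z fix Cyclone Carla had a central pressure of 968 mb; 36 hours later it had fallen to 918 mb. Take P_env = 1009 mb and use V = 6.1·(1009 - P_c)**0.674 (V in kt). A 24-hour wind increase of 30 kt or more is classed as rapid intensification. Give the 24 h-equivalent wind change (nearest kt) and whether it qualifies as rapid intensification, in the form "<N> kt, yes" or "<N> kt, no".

35 kt, yes

V₁: ΔP = 41, V ≈ 6.1 × 41^0.674 ≈ 74.53 kt.
V₂: ΔP = 91, V ≈ 6.1 × 91^0.674 ≈ 127.56 kt.
ΔV over 36 h = 53.03 kt → 24 h equivalent = 53.03 × 24/36 ≈ 35.35 kt.
35 kt ≥ 30 kt ⇒ rapid intensification.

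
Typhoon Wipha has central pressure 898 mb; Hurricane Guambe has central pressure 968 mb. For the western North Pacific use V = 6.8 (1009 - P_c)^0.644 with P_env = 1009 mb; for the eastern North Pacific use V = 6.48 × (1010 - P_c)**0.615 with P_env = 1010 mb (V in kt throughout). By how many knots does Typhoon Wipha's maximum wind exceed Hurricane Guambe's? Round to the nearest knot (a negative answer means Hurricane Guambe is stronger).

77 kt

Typhoon Wipha: ΔP = 111; V ≈ 6.8 × 111^0.644 ≈ 141.16 kt.
Hurricane Guambe: ΔP = 42; V ≈ 6.48 × 42^0.615 ≈ 64.55 kt.
Difference ≈ 141.16 − 64.55 = 76.61 → 77 kt.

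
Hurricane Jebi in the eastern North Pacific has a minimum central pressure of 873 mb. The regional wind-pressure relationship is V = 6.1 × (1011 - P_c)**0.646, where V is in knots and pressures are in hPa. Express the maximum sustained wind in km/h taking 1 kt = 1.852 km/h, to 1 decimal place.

ΔP = 1011 − 873 = 138 mb.
V ≈ 6.1 × 138^0.646 = 6.1 × 24.119 ≈ 147.127 kt.
147.127 × 1.852 ≈ 272.48 km/h → 272.5 km/h.

272.5 km/h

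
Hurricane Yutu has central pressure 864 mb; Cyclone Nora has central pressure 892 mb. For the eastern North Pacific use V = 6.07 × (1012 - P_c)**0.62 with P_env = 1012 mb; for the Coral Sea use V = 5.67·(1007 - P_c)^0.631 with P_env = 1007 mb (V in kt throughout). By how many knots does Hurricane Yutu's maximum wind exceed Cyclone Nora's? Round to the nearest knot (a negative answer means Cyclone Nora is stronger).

Hurricane Yutu: ΔP = 148; V ≈ 6.07 × 148^0.62 ≈ 134.51 kt.
Cyclone Nora: ΔP = 115; V ≈ 5.67 × 115^0.631 ≈ 113.21 kt.
Difference ≈ 134.51 − 113.21 = 21.30 → 21 kt.

21 kt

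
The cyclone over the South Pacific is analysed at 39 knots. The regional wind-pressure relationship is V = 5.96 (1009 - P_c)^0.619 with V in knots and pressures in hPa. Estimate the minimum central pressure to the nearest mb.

ΔP = (V / 5.96)^(1/0.619) = (39/5.96)^1.616.
39/5.96 = 6.544; 6.544^1.616 ≈ 20.80 mb.
P_c = 1009 − 20.80 = 988.20 ≈ 988 mb.

988 mb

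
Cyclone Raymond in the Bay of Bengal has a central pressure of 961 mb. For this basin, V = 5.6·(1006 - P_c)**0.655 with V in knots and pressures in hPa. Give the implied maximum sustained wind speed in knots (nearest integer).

ΔP = 1006 − 961 = 45 mb.
45^0.655 ≈ 12.102.
V ≈ 5.6 × 12.102 ≈ 67.8 kt.

68 kt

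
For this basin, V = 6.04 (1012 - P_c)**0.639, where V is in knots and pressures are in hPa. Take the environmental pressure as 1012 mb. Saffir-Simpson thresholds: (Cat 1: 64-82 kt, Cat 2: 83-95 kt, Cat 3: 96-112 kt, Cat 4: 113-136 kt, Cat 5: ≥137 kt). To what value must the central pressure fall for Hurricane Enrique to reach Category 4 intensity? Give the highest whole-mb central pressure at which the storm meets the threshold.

914 mb

Category 4 begins at V = 113 kt.
Required ΔP = (113/6.04)^(1/0.639) = 18.709^1.565 ≈ 97.88 mb.
P_c ≤ 1012 − 97.88 = 914.12, so the highest integer P_c is 914 mb.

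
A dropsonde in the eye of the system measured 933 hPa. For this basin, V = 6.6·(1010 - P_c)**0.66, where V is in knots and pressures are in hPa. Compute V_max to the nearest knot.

116 kt

ΔP = 1010 − 933 = 77 hPa.
77^0.66 ≈ 17.583.
V ≈ 6.6 × 17.583 ≈ 116.0 kt.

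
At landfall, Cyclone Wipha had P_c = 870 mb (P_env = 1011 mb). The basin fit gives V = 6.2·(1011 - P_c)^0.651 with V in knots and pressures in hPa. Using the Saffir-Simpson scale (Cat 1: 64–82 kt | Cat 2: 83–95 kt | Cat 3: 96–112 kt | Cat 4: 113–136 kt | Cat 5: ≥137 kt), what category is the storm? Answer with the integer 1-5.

ΔP = 1011 − 870 = 141 mb.
V ≈ 6.2 × 141^0.651 = 6.2 × 25.07 ≈ 155 kt.
155 kt falls in the Category 5 band.

5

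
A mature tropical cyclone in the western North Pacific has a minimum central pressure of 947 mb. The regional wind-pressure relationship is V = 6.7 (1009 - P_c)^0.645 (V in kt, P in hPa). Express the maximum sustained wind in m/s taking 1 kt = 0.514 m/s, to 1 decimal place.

ΔP = 1009 − 947 = 62 mb.
V ≈ 6.7 × 62^0.645 = 6.7 × 14.325 ≈ 95.977 kt.
95.977 × 0.514 ≈ 49.33 m/s → 49.3 m/s.

49.3 m/s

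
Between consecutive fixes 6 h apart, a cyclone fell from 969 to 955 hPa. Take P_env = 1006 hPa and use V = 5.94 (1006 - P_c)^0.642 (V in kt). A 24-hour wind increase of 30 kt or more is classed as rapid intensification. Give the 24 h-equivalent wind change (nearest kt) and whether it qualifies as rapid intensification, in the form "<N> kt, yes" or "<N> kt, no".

V₁: ΔP = 37, V ≈ 5.94 × 37^0.642 ≈ 60.34 kt.
V₂: ΔP = 51, V ≈ 5.94 × 51^0.642 ≈ 74.14 kt.
ΔV over 6 h = 13.80 kt → 24 h equivalent = 13.80 × 24/6 ≈ 55.20 kt.
55 kt ≥ 30 kt ⇒ rapid intensification.

55 kt, yes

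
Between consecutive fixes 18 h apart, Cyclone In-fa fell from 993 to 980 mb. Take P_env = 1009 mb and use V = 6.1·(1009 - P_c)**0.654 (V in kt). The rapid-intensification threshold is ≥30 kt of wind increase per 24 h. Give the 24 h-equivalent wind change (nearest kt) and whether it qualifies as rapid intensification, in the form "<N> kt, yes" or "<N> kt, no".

V₁: ΔP = 16, V ≈ 6.1 × 16^0.654 ≈ 37.40 kt.
V₂: ΔP = 29, V ≈ 6.1 × 29^0.654 ≈ 55.17 kt.
ΔV over 18 h = 17.77 kt → 24 h equivalent = 17.77 × 24/18 ≈ 23.69 kt.
24 kt < 30 kt ⇒ not rapid intensification.

24 kt, no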